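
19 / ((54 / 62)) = 589 / 27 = 21.81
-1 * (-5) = 5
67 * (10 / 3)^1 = 670 / 3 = 223.33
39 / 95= 0.41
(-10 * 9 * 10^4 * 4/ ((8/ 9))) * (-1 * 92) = 372600000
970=970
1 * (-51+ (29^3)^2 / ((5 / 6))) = 3568939671 / 5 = 713787934.20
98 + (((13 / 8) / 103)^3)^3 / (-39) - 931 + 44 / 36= -1310975960474612183481290928227 / 1576113230599987930979106816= -831.78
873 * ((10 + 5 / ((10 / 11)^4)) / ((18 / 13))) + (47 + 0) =43870301 / 4000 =10967.58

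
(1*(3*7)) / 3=7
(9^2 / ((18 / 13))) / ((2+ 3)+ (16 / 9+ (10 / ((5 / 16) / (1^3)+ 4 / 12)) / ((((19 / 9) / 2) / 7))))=620217 / 1160498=0.53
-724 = -724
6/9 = 2/3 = 0.67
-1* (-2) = 2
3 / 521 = 0.01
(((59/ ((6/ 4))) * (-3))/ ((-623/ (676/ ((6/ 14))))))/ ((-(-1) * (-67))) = -79768/ 17889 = -4.46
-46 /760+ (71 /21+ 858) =6873337 /7980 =861.32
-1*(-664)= 664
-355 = -355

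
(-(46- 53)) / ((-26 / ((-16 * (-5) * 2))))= -560 / 13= -43.08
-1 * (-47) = 47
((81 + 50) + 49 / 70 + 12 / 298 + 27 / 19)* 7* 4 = 52777158 / 14155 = 3728.52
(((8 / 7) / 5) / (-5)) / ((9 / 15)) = -8 / 105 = -0.08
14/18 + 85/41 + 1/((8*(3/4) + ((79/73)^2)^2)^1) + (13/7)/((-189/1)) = 33801929632060/11355203963061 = 2.98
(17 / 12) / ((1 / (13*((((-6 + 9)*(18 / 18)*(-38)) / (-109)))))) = 4199 / 218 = 19.26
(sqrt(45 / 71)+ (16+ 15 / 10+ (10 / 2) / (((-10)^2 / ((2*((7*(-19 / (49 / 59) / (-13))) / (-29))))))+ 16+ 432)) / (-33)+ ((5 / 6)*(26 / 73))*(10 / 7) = -144955742 / 10595585 - sqrt(355) / 781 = -13.70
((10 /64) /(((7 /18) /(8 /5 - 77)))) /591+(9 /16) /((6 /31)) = 125985 /44128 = 2.85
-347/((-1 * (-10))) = -34.70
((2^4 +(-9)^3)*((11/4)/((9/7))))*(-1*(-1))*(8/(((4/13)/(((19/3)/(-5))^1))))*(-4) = -27121094/135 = -200896.99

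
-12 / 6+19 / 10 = -1 / 10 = -0.10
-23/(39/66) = -506/13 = -38.92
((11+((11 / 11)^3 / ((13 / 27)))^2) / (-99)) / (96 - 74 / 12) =-0.00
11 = 11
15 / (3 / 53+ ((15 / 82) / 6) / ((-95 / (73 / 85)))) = 210563700 / 790711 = 266.30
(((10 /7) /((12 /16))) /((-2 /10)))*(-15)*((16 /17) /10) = 13.45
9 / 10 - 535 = -5341 / 10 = -534.10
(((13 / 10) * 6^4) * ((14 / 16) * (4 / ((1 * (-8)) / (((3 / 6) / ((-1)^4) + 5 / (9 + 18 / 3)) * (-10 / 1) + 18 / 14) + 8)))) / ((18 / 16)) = 37296 / 65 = 573.78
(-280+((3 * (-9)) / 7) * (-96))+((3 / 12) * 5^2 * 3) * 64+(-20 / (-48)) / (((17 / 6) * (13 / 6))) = 1996177 / 1547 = 1290.35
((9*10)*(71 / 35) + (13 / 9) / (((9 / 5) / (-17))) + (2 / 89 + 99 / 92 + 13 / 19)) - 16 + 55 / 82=155.38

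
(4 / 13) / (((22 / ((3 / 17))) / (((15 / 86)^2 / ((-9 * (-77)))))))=75 / 692217526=0.00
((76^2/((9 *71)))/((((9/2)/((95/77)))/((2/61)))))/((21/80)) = 175590400/567261387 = 0.31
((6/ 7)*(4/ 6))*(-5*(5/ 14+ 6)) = -890/ 49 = -18.16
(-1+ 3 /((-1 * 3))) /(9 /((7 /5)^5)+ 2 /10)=-84035 /78716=-1.07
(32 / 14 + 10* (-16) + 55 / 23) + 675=519.68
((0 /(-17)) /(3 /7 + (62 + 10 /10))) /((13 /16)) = 0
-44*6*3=-792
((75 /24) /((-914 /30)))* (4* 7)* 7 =-18375 /914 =-20.10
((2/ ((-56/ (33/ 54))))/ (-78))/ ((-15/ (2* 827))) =-9097/ 294840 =-0.03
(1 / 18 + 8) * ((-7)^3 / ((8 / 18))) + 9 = -49663 / 8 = -6207.88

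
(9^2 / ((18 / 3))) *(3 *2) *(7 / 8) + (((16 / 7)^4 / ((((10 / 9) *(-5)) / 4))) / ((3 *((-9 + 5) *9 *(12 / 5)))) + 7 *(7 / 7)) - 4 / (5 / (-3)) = 13890407 / 172872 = 80.35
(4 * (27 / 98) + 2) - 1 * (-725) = 35677 / 49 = 728.10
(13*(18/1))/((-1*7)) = -234/7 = -33.43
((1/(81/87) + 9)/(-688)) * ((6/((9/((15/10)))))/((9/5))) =-85/10449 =-0.01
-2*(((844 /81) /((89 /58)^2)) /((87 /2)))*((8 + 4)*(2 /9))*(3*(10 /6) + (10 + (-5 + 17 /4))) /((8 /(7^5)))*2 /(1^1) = -62527956064 /1924803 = -32485.38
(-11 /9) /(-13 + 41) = -11 /252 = -0.04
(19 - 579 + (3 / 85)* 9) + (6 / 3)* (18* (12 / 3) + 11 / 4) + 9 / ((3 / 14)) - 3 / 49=-3067469 / 8330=-368.24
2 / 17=0.12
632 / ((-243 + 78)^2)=632 / 27225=0.02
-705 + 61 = -644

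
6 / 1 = 6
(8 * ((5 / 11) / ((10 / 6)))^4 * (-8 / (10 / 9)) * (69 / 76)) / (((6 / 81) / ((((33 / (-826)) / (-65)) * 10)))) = -16297524 / 678883205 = -0.02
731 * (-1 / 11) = -731 / 11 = -66.45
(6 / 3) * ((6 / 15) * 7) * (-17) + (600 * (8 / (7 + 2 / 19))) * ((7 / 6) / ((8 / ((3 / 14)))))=-74.09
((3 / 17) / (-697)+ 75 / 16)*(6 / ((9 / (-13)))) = -40.62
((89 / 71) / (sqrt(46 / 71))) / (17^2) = 0.01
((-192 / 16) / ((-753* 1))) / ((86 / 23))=46 / 10793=0.00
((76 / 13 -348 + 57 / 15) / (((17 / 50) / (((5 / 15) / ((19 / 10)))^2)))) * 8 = -58648000 / 239343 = -245.04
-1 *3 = -3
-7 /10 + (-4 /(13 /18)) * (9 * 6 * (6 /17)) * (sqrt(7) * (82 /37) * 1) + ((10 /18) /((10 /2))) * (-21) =-1912896 * sqrt(7) /8177 - 91 /30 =-621.97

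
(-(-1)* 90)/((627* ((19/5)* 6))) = 25/3971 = 0.01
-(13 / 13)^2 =-1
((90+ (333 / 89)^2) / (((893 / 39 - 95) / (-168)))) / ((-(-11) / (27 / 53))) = 62491338 / 5568463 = 11.22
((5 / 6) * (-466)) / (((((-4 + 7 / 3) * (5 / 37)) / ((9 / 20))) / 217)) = 16836813 / 100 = 168368.13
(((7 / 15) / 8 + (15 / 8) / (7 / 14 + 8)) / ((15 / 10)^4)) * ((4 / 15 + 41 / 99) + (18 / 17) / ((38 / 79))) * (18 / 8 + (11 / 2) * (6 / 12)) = 524385848 / 660484935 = 0.79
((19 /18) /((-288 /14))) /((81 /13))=-1729 /209952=-0.01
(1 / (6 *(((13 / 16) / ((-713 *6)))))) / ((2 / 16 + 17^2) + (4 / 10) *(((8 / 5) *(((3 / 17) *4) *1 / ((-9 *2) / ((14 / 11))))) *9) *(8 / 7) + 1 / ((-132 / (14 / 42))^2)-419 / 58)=-22048894137600 / 7074741880843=-3.12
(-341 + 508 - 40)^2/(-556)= -16129/556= -29.01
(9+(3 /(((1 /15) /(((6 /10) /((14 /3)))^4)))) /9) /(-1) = -43224561 /4802000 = -9.00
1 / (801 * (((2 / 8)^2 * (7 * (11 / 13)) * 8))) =26 / 61677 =0.00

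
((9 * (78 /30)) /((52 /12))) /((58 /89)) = 2403 /290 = 8.29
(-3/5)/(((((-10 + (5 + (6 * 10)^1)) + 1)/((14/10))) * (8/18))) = -27/800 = -0.03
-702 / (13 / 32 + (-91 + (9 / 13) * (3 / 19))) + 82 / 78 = 245718461 / 27892371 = 8.81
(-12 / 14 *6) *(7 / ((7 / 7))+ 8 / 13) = -3564 / 91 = -39.16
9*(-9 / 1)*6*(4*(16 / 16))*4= -7776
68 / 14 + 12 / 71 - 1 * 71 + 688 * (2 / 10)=177991 / 2485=71.63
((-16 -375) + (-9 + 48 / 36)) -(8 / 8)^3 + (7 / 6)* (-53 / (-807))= -1934815 / 4842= -399.59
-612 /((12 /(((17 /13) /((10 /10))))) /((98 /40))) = -42483 /260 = -163.40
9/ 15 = 3/ 5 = 0.60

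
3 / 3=1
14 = 14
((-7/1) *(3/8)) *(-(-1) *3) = -63/8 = -7.88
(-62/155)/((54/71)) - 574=-77561/135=-574.53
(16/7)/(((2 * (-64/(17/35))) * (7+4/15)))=-51/42728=-0.00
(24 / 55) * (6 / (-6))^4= 24 / 55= 0.44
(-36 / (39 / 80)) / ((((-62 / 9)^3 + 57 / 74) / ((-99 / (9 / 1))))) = -569669760 / 228731347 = -2.49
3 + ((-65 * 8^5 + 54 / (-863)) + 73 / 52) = -95582095101 / 44876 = -2129915.66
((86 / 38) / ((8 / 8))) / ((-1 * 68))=-43 / 1292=-0.03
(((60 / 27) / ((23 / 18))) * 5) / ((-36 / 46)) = -100 / 9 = -11.11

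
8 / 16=1 / 2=0.50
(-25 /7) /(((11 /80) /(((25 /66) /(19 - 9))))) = -2500 /2541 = -0.98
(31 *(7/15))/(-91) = -31/195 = -0.16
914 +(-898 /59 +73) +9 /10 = 972.68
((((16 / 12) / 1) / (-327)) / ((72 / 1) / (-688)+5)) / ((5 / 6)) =-688 / 688335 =-0.00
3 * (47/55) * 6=846/55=15.38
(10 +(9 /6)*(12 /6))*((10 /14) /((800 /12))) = 39 /280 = 0.14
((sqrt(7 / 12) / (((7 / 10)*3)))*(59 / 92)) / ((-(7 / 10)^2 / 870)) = -2138750*sqrt(21) / 23667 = -414.12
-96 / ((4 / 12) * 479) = -288 / 479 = -0.60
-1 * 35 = -35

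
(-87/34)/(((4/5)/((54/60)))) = -783/272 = -2.88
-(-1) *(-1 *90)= -90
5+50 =55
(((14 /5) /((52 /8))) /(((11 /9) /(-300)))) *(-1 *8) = 120960 /143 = 845.87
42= 42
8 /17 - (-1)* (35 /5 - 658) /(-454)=14699 /7718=1.90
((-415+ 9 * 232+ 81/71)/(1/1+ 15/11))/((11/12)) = 713184/923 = 772.68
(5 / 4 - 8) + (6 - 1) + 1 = -0.75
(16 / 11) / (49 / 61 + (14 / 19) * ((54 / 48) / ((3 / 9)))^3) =4747264 / 95072747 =0.05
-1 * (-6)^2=-36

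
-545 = -545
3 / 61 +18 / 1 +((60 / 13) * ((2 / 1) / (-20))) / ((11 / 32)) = 145731 / 8723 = 16.71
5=5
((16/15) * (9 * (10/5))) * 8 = 768/5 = 153.60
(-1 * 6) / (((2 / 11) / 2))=-66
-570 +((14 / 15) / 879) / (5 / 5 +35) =-135278093 / 237330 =-570.00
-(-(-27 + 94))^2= -4489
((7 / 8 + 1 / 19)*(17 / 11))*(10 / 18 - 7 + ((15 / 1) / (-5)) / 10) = -484993 / 50160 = -9.67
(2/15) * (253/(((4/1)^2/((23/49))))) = 5819/5880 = 0.99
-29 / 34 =-0.85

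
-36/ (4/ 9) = -81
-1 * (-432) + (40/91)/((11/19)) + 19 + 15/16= 7250391/16016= 452.70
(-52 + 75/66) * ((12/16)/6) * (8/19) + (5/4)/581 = -1299233/485716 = -2.67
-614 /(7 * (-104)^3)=307 /3937024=0.00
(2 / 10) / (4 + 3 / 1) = 1 / 35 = 0.03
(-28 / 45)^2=784 / 2025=0.39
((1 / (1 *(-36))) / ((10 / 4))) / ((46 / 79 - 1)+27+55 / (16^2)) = -10112 / 24387525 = -0.00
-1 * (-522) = 522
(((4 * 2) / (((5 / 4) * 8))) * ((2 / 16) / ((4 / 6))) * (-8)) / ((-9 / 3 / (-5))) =-2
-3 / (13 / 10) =-2.31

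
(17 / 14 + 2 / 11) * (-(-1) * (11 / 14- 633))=-1902965 / 2156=-882.64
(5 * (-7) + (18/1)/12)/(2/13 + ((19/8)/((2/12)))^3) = -27872/2407637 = -0.01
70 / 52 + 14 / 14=61 / 26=2.35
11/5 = 2.20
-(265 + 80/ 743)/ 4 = -196975/ 2972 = -66.28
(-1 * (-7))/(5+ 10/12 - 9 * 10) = -42/505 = -0.08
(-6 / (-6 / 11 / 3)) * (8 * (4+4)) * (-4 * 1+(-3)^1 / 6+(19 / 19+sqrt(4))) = -3168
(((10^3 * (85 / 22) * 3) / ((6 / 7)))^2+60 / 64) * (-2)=-354025001815 / 968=-365728307.66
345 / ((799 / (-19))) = -6555 / 799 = -8.20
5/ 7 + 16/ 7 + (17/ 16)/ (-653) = 31327/ 10448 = 3.00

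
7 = 7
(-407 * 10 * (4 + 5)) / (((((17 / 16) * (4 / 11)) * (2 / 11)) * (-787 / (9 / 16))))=372.69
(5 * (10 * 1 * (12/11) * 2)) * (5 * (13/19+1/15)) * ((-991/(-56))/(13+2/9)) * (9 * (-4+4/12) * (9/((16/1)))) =-644174775/63308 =-10175.25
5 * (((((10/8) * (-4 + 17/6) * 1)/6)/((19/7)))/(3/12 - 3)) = 1225/7524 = 0.16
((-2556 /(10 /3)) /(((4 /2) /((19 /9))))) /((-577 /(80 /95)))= 3408 /2885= 1.18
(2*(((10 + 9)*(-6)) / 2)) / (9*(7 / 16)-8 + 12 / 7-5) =15.51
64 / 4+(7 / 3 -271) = -758 / 3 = -252.67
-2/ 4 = -0.50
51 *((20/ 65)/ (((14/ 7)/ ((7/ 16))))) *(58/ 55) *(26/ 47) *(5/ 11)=10353/ 11374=0.91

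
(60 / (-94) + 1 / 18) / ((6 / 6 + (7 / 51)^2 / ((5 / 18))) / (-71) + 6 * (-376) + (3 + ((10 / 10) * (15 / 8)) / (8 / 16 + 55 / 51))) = 0.00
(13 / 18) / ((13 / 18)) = 1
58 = 58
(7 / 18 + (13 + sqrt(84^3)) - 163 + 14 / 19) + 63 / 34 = 622.85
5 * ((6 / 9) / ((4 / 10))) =25 / 3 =8.33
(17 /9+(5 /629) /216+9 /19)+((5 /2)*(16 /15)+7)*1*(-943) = -23525228905 /2581416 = -9113.30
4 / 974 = 2 / 487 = 0.00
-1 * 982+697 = -285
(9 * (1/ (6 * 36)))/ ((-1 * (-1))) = 1/ 24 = 0.04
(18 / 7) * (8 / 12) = 12 / 7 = 1.71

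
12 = 12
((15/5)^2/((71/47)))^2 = 178929/5041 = 35.49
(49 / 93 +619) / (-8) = -7202 / 93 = -77.44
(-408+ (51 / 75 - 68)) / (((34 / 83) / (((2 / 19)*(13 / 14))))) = -754221 / 6650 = -113.42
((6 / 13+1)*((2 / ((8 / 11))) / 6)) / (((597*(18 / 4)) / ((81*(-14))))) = -1463 / 5174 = -0.28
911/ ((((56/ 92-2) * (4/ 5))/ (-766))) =40124995/ 64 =626953.05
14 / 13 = 1.08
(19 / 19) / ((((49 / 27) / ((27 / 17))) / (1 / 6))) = 243 / 1666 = 0.15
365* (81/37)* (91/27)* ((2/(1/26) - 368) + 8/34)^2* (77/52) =4251751830480/10693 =397620109.46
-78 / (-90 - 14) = 3 / 4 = 0.75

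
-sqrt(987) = -31.42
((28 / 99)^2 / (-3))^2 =614656 / 864536409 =0.00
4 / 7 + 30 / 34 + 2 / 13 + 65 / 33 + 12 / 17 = 218662 / 51051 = 4.28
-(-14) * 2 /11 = 28 /11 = 2.55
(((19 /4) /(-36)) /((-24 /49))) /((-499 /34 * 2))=-15827 /1724544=-0.01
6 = 6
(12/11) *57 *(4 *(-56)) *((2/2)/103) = -135.23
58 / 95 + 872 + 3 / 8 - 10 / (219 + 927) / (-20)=380167927 / 435480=872.99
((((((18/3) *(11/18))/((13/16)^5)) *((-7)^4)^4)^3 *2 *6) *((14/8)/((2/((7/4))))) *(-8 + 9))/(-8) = -43122092024202205229489216581539784953787417666960486402359296/460673037126816813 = -93606720057139570155610390000000000000000000.00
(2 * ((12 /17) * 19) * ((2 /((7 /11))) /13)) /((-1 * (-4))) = 2508 /1547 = 1.62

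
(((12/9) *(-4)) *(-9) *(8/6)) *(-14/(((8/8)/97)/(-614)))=53363968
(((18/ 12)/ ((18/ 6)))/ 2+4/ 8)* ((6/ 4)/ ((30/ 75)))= 45/ 16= 2.81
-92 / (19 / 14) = -1288 / 19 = -67.79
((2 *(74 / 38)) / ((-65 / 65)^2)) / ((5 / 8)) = 6.23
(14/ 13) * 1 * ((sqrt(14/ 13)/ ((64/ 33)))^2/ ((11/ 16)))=4851/ 10816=0.45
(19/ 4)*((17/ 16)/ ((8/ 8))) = 323/ 64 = 5.05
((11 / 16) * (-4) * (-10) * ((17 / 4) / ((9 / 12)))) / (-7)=-935 / 42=-22.26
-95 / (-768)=95 / 768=0.12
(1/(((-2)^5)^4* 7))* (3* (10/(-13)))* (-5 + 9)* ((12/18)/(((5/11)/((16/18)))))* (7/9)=-11/8626176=-0.00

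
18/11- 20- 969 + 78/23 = -248945/253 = -983.97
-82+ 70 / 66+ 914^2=27565397 / 33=835315.06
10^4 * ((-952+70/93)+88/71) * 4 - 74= -250916568622/6603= -38000389.01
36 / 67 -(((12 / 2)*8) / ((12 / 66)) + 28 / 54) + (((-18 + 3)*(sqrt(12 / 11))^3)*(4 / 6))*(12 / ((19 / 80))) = -230400*sqrt(33) / 2299 -477542 / 1809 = -839.69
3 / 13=0.23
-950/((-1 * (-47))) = -950/47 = -20.21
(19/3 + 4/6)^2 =49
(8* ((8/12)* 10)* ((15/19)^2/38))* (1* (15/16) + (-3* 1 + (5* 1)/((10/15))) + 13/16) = 37500/6859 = 5.47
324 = 324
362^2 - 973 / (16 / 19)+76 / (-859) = 1785187187 / 13744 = 129888.47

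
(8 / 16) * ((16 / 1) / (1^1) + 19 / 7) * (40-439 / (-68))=413829 / 952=434.69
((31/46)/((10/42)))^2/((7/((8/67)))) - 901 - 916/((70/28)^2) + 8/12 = -2782514773/2658225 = -1046.76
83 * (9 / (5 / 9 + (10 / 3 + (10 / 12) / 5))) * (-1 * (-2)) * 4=107568 / 73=1473.53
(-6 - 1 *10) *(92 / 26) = -56.62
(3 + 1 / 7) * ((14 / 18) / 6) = 11 / 27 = 0.41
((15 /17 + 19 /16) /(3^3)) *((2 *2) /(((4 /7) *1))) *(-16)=-3941 /459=-8.59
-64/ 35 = -1.83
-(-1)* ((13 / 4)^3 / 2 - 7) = 1301 / 128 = 10.16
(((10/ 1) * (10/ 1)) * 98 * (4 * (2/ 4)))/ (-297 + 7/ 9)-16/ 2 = -98864/ 1333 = -74.17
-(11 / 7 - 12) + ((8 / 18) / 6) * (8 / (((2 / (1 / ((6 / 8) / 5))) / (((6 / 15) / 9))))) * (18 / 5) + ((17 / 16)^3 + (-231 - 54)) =-3170768989 / 11612160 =-273.06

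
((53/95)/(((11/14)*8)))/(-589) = -0.00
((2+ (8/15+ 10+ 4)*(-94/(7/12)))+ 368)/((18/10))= -23006/21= -1095.52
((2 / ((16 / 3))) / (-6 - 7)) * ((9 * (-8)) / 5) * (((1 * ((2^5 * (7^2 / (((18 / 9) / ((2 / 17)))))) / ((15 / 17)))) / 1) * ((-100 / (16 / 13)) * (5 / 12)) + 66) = -93768 / 65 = -1442.58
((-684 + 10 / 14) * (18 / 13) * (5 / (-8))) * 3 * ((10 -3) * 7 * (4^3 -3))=275716035 / 52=5302231.44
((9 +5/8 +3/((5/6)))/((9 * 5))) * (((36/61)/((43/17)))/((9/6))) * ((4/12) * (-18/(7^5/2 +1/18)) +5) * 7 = 11901075403/7439352600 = 1.60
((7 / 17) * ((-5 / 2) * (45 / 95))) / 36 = -35 / 2584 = -0.01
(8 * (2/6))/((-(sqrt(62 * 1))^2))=-4/93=-0.04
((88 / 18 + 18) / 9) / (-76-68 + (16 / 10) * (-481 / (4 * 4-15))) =-515 / 185004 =-0.00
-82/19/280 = -41/2660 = -0.02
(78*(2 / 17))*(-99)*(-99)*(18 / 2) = 809447.29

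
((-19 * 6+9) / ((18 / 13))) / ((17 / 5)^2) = -11375 / 1734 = -6.56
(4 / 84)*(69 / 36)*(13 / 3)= 0.40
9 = 9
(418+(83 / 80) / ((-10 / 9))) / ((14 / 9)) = 268.11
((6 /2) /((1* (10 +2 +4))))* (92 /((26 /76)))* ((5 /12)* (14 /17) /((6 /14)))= 107065 /2652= 40.37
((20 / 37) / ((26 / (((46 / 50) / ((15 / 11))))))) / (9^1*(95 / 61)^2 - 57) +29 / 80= 3419109713 / 9442414800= 0.36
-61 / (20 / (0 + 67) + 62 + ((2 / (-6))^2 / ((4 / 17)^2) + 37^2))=-0.04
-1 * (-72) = 72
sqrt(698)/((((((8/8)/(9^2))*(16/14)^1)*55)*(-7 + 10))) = 189*sqrt(698)/440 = 11.35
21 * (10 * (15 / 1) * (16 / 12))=4200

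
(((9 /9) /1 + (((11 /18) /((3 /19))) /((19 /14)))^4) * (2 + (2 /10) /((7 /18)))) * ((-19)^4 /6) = 204619244663768 /55801305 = 3666925.79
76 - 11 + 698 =763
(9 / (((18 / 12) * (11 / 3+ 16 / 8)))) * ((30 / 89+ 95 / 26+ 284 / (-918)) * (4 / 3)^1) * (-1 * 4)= -62564432 / 3009357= -20.79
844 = 844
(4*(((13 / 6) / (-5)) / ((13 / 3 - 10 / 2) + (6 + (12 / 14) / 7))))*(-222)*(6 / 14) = 60606 / 2005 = 30.23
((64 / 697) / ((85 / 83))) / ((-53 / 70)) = -74368 / 627997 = -0.12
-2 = -2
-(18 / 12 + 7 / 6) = -8 / 3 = -2.67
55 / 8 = 6.88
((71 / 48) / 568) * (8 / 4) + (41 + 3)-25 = 3649 / 192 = 19.01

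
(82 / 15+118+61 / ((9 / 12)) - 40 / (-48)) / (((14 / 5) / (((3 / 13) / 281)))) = 6169 / 102284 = 0.06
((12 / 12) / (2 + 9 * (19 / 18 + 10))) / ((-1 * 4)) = -1 / 406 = -0.00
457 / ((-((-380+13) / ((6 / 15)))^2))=-0.00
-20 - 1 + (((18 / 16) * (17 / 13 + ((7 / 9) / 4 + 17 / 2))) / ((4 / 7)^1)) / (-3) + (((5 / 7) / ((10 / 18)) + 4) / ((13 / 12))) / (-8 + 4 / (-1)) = -977401 / 34944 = -27.97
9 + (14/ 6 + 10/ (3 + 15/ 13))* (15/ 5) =209/ 9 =23.22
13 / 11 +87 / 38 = 1451 / 418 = 3.47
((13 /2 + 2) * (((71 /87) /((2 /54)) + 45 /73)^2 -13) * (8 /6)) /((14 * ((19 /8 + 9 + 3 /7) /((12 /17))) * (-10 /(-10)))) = 71716235104 /2962396429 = 24.21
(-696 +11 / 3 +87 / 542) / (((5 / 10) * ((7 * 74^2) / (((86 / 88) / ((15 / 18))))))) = -48395339 / 1142676920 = -0.04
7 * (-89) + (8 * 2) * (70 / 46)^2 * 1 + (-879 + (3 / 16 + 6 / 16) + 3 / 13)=-161103979 / 110032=-1464.16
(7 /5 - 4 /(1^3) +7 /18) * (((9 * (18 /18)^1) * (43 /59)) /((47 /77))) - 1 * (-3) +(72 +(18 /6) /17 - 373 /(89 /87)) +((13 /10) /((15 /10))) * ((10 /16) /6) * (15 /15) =-945847559419 /3020795280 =-313.11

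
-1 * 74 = -74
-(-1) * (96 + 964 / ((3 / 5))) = 5108 / 3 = 1702.67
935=935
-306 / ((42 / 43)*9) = -731 / 21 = -34.81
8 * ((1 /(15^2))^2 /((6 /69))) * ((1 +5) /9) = 184 /151875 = 0.00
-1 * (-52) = 52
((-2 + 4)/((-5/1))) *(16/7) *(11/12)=-88/105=-0.84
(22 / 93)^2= 484 / 8649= 0.06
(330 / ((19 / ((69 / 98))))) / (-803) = -1035 / 67963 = -0.02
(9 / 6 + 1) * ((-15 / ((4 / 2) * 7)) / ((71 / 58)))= -2175 / 994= -2.19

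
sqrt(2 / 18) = 1 / 3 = 0.33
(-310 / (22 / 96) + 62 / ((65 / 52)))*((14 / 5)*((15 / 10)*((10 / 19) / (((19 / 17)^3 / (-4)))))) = 59156922048 / 7167655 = 8253.32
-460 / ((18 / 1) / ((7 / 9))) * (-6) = 3220 / 27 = 119.26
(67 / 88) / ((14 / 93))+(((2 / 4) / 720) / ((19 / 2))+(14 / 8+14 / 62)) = 114836671 / 16327080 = 7.03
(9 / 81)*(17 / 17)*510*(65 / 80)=46.04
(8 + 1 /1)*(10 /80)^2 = 9 /64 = 0.14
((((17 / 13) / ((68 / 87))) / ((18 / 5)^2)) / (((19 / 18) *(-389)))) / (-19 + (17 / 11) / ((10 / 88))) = 3625 / 62261784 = 0.00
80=80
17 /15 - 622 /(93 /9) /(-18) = 694 /155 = 4.48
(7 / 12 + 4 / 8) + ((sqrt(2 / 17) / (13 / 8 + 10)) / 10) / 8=sqrt(34) / 15810 + 13 / 12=1.08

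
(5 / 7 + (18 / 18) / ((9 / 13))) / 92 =34 / 1449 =0.02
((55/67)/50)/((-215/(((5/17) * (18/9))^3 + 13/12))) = -834559/8492611800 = -0.00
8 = 8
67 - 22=45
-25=-25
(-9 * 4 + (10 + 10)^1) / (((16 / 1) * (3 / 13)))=-13 / 3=-4.33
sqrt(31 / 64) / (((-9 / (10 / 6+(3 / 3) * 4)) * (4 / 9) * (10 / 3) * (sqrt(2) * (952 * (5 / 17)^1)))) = -17 * sqrt(62) / 179200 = -0.00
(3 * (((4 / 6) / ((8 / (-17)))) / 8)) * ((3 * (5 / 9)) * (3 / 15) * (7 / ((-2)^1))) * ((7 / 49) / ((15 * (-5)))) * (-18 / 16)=17 / 12800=0.00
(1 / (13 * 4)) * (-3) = -3 / 52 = -0.06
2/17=0.12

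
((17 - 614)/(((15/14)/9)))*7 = -175518/5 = -35103.60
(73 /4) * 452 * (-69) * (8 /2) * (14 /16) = -3984267 /2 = -1992133.50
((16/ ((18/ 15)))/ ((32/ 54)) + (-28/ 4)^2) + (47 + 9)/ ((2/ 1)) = 199/ 2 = 99.50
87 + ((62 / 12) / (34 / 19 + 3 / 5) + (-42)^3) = -100786417 / 1362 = -73998.84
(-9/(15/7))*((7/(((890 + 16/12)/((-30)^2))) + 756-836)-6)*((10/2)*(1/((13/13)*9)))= 105532/573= 184.17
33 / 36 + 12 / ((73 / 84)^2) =1074683 / 63948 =16.81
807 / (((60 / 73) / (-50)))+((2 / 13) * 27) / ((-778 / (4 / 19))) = -9433909571 / 192166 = -49092.50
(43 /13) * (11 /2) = 473 /26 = 18.19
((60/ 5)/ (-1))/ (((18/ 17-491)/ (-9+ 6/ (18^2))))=-16490/ 74961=-0.22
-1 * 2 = -2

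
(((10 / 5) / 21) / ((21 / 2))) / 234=2 / 51597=0.00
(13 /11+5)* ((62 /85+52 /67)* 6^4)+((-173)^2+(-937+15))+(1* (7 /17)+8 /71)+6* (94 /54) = 1644428244868 /40030155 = 41079.74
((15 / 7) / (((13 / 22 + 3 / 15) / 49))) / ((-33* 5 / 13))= -910 / 87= -10.46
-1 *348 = -348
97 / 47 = 2.06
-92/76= -23/19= -1.21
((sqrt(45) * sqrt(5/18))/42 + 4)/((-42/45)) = -30/7 - 25 * sqrt(2)/392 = -4.38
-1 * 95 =-95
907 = 907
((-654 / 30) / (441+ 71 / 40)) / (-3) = 872 / 53133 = 0.02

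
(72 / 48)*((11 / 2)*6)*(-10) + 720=225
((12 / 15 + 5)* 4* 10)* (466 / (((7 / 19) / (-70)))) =-20541280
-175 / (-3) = 58.33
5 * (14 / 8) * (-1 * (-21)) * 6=2205 / 2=1102.50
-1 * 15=-15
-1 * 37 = -37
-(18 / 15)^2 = -36 / 25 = -1.44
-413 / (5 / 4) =-1652 / 5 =-330.40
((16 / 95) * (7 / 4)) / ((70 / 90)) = 36 / 95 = 0.38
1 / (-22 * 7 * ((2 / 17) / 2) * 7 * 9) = -17 / 9702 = -0.00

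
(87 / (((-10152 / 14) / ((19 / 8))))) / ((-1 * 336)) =551 / 649728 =0.00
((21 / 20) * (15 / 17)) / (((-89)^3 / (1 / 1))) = -63 / 47937892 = -0.00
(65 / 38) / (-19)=-65 / 722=-0.09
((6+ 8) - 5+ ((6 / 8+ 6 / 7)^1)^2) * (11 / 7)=99891 / 5488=18.20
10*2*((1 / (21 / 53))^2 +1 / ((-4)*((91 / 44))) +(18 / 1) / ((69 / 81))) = 72203800 / 131859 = 547.58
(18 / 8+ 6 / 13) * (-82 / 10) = -22.23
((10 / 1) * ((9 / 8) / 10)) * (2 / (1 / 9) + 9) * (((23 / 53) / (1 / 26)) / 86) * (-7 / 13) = -39123 / 18232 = -2.15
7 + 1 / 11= 78 / 11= 7.09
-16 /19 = -0.84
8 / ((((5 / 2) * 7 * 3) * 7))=16 / 735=0.02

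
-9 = -9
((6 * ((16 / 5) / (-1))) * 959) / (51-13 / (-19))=-356.26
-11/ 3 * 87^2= -27753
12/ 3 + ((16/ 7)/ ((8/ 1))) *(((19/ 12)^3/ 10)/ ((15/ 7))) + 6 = 1302859/ 129600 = 10.05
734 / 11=66.73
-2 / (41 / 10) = -20 / 41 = -0.49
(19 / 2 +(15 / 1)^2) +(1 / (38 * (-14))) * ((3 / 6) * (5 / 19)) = 4740647 / 20216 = 234.50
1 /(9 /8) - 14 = -118 /9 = -13.11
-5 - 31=-36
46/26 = 1.77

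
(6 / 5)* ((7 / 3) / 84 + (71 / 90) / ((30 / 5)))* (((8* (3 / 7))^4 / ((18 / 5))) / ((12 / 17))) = 374272 / 36015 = 10.39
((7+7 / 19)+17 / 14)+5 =3613 / 266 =13.58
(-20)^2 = 400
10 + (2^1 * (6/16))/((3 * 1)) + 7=17.25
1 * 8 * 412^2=1357952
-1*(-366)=366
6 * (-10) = -60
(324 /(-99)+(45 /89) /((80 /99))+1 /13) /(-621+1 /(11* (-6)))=1570065 /379375672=0.00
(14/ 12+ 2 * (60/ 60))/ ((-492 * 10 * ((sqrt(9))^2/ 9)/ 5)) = -19/ 5904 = -0.00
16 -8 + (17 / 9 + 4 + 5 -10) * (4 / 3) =248 / 27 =9.19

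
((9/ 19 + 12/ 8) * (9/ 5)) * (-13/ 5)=-351/ 38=-9.24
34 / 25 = 1.36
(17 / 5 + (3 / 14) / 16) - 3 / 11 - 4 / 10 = 6753 / 2464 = 2.74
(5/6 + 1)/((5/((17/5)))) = 187/150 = 1.25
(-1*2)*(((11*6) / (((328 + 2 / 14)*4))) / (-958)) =231 / 2200526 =0.00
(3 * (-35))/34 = -105/34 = -3.09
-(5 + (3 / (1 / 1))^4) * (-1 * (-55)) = -4730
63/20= 3.15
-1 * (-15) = 15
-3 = -3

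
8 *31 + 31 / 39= 9703 / 39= 248.79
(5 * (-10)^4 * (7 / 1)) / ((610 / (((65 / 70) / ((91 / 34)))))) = 85000 / 427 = 199.06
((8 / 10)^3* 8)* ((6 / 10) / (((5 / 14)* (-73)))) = -21504 / 228125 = -0.09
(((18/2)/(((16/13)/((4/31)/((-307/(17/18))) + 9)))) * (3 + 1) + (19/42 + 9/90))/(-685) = -1054408639/2738040900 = -0.39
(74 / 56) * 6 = 111 / 14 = 7.93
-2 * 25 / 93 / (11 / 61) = -3050 / 1023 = -2.98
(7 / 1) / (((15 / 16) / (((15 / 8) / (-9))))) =-14 / 9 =-1.56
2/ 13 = 0.15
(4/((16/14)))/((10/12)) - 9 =-24/5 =-4.80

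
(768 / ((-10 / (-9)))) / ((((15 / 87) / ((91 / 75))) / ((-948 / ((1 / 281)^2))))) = -364110186501.73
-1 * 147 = -147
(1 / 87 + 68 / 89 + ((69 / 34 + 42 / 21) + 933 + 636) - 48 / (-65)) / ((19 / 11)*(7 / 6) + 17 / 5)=296379975221 / 1019306587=290.77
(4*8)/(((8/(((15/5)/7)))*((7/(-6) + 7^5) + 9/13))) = 936/9176363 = 0.00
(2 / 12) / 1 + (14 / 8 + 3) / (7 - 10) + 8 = 79 / 12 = 6.58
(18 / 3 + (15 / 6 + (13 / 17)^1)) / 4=315 / 136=2.32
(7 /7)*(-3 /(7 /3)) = -9 /7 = -1.29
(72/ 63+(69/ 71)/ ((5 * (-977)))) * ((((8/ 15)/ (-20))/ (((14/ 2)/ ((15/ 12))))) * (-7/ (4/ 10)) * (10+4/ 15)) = 30516167/ 31215150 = 0.98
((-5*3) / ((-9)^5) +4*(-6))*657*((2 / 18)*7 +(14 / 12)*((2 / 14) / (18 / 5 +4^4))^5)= -4270851348217682237445289477 / 348246620451954939895488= -12263.87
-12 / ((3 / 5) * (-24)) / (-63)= -5 / 378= -0.01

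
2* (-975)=-1950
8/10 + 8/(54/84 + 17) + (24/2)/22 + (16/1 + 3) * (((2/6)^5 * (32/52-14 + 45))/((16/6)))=7998743/2934360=2.73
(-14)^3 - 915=-3659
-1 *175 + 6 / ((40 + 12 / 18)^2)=-1302323 / 7442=-175.00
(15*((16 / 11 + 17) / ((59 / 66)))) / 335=3654 / 3953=0.92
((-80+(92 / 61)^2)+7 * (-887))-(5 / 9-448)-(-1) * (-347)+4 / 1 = -207038405 / 33489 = -6182.28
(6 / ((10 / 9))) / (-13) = -27 / 65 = -0.42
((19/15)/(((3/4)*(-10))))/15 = -0.01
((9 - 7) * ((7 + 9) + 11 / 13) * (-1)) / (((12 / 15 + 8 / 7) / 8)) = -30660 / 221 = -138.73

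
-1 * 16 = -16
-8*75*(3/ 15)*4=-480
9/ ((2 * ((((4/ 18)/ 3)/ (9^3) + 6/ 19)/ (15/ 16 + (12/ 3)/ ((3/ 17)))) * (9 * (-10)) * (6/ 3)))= -141238647/ 75607040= -1.87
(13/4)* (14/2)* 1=91/4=22.75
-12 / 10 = -6 / 5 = -1.20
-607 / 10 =-60.70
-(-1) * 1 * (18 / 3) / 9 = 2 / 3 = 0.67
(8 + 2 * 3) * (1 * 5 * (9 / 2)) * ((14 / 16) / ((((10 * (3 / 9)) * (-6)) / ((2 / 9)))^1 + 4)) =-2205 / 688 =-3.20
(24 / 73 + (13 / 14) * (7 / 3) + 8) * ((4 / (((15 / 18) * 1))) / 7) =7.20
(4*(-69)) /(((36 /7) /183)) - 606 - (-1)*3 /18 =-10426.83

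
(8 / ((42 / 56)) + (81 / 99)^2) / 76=4115 / 27588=0.15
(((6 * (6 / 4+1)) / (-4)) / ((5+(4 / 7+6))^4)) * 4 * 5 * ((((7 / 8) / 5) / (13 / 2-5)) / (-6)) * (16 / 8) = 84035 / 516560652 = 0.00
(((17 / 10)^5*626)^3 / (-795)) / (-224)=87774190591143289891842521 / 22260000000000000000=3943135.25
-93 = -93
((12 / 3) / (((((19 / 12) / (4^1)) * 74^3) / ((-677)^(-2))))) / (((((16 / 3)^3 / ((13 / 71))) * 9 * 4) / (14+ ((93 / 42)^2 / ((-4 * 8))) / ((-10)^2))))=1027241163 / 40228187088212118732800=0.00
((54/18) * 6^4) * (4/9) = 1728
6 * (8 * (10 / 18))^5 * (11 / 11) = 10404.92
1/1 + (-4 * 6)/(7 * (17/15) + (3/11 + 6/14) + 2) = -15437/12283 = -1.26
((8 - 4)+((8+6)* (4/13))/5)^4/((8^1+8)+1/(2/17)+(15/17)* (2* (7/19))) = 6441408595456/290019104375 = 22.21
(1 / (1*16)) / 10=1 / 160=0.01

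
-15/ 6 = -5/ 2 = -2.50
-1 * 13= -13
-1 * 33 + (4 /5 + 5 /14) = -2229 /70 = -31.84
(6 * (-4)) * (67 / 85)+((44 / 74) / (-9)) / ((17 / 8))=-536344 / 28305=-18.95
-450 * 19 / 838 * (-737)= 7519.51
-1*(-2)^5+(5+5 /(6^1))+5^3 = 977 /6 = 162.83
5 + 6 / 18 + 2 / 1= 7.33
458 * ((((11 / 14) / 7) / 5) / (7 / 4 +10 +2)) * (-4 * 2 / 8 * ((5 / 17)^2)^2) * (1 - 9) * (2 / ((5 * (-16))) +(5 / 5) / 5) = 4580 / 584647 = 0.01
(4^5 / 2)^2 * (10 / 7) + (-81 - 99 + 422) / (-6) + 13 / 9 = 23590510 / 63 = 374452.54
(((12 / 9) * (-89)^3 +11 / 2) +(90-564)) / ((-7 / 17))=95923571 / 42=2283894.55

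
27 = 27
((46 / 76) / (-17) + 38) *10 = 122625 / 323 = 379.64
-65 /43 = -1.51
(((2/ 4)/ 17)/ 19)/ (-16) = -1/ 10336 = -0.00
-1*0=0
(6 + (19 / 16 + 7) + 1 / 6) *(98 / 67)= 33761 / 1608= 21.00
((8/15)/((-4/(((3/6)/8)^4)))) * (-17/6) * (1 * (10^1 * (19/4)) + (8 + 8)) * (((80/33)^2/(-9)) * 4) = -10795/11290752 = -0.00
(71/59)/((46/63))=4473/2714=1.65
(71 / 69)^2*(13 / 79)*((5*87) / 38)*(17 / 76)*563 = 90946369735 / 362077224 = 251.18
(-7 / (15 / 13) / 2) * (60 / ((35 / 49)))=-1274 / 5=-254.80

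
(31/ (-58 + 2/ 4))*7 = -434/ 115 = -3.77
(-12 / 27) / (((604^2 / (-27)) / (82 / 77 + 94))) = 5490 / 1755677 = 0.00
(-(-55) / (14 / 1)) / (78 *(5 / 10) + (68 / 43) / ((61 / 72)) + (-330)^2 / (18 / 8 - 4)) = -0.00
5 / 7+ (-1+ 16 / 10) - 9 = -7.69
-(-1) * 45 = 45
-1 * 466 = -466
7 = 7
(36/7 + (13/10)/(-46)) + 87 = 296609/3220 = 92.11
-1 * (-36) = 36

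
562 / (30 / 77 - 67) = -43274 / 5129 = -8.44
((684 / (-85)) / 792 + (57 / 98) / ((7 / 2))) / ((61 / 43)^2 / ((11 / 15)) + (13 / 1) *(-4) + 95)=9738683 / 2855324080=0.00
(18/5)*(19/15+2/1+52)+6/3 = 5024/25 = 200.96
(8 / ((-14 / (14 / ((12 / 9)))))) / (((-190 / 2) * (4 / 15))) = 9 / 38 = 0.24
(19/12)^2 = 361/144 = 2.51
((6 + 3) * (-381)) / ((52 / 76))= -65151 / 13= -5011.62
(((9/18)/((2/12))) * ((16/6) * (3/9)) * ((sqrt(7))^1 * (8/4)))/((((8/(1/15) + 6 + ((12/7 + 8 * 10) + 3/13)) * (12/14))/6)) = 10192 * sqrt(7)/56769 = 0.48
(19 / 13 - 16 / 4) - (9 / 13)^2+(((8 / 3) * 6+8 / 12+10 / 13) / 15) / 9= -39542 / 13689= -2.89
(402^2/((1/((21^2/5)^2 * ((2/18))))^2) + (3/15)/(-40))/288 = 603686455720967/1440000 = 419226705.36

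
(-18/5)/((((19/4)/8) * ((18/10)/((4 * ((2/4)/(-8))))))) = 16/19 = 0.84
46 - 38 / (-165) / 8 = 46.03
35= 35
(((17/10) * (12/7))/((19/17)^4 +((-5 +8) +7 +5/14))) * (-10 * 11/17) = -7349848/4645013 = -1.58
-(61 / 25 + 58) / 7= -1511 / 175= -8.63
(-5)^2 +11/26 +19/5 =3799/130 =29.22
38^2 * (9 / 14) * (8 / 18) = 2888 / 7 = 412.57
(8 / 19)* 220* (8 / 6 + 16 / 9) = 49280 / 171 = 288.19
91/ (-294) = -13/ 42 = -0.31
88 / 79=1.11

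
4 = 4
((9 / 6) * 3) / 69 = 3 / 46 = 0.07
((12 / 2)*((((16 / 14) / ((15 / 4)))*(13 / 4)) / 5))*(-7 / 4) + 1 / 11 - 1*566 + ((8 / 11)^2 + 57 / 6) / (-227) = -780108493 / 1373350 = -568.03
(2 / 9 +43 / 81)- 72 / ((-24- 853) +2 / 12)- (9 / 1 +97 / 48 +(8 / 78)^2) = -11748876439 / 1152285264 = -10.20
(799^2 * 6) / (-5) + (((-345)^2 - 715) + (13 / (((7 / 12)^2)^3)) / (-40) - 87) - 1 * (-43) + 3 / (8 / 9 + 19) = -68213108031477 / 105295855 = -647823.30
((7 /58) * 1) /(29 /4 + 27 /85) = 1190 /74617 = 0.02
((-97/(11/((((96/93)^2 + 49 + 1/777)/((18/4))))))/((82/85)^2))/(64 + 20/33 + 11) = -2620017582865/1879030892529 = -1.39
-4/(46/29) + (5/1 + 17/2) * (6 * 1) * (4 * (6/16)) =118.98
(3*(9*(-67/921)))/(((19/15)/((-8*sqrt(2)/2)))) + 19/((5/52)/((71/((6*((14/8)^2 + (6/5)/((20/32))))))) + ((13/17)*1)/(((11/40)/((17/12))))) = 92595360/19395707 + 36180*sqrt(2)/5833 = 13.55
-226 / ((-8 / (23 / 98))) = 6.63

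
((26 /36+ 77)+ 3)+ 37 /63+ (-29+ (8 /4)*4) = 2533 /42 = 60.31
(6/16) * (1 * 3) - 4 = -23/8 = -2.88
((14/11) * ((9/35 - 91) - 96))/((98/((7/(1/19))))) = -124184/385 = -322.56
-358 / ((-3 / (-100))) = -35800 / 3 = -11933.33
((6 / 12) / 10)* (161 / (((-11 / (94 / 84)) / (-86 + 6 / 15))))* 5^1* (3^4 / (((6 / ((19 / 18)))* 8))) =2197673 / 3520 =624.34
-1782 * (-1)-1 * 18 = 1764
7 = 7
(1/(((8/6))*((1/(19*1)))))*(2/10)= 57/20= 2.85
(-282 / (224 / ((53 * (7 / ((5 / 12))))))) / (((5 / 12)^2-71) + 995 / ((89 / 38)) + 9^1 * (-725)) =71830476 / 395437355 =0.18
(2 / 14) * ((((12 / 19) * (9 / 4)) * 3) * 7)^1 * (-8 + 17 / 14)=-405 / 14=-28.93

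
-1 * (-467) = 467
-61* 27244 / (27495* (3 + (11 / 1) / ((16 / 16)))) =-118706 / 27495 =-4.32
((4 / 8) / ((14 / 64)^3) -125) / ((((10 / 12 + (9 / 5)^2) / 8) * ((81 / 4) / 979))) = -41495502400 / 5658471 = -7333.34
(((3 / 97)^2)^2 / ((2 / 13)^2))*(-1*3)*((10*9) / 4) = -1848015 / 708234248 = -0.00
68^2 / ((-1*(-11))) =4624 / 11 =420.36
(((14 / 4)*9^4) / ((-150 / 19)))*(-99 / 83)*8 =57592458 / 2075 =27755.40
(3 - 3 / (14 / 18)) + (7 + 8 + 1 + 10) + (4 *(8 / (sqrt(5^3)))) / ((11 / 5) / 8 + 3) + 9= 256 *sqrt(5) / 655 + 239 / 7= 35.02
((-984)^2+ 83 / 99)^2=9188646311060329 / 9801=937521305077.07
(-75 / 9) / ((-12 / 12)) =25 / 3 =8.33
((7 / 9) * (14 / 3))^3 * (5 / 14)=336140 / 19683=17.08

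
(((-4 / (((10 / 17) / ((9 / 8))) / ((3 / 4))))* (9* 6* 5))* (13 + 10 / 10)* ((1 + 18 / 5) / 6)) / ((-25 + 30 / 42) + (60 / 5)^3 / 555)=172258569 / 219344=785.34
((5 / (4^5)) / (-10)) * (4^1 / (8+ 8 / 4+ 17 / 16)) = -1 / 5664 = -0.00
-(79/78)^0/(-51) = 0.02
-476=-476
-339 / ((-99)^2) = -113 / 3267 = -0.03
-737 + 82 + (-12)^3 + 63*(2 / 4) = -4703 / 2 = -2351.50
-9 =-9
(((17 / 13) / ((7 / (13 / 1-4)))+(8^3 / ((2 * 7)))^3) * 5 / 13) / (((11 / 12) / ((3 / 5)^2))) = 4711204188 / 637637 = 7388.54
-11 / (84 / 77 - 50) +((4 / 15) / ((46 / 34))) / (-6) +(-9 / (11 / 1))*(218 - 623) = 2030821723 / 6125130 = 331.56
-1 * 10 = -10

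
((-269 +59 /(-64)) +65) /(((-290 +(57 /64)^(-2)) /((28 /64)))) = 298274445 /960628736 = 0.31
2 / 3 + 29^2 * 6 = 5046.67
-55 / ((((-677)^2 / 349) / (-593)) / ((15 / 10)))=34147905 / 916658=37.25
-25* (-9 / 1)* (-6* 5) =-6750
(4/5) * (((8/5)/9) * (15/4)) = 8/15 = 0.53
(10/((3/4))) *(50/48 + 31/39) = 955/39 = 24.49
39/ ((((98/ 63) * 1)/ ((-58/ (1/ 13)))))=-132327/ 7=-18903.86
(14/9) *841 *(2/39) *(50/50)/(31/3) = 23548/3627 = 6.49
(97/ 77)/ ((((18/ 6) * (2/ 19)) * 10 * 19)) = 97/ 4620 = 0.02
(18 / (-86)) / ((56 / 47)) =-423 / 2408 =-0.18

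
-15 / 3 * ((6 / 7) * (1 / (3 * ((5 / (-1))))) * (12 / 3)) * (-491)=-3928 / 7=-561.14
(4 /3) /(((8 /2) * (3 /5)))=0.56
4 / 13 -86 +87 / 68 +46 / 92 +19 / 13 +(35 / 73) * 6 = -79.57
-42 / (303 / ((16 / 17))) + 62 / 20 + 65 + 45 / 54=1772018 / 25755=68.80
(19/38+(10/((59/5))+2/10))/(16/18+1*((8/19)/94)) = 7337781/4236200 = 1.73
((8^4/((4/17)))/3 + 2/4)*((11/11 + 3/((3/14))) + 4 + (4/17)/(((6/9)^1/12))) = 13753505/102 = 134838.28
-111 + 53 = -58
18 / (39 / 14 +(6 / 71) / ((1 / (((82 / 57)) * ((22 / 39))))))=13257972 / 2102341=6.31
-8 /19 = -0.42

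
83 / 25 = 3.32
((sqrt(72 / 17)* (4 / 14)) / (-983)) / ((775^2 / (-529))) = 6348* sqrt(34) / 70259310625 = 0.00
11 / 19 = 0.58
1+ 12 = 13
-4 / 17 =-0.24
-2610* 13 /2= -16965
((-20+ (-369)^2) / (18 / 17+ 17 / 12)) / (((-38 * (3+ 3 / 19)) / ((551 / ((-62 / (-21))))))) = -26779887687 / 313100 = -85531.42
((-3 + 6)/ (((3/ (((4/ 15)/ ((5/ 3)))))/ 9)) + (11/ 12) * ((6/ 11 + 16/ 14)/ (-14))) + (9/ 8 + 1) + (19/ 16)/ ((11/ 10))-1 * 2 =102437/ 40425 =2.53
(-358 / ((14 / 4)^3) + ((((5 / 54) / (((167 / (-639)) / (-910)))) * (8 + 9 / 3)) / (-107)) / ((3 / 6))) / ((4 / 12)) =-1372398098 / 6129067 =-223.92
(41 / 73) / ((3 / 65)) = 2665 / 219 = 12.17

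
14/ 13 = 1.08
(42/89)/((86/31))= 651/3827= 0.17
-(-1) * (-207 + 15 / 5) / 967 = -204 / 967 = -0.21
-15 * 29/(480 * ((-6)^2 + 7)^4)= -29/109401632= -0.00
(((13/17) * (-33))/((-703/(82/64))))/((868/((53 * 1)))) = 932217/331950976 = 0.00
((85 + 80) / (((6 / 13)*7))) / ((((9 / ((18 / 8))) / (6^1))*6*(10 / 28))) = 143 / 4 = 35.75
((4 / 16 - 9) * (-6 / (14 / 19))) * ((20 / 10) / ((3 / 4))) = 190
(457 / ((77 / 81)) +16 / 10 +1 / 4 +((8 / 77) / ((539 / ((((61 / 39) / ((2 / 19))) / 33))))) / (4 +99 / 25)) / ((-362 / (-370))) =3795957972137651 / 7695727475436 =493.26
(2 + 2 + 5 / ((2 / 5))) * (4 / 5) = 13.20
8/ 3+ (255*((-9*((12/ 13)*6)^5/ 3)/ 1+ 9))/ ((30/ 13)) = -1726547.37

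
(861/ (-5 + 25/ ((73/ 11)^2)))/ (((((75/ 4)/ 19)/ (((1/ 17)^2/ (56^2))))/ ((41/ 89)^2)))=-6978320171/ 151396480984000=-0.00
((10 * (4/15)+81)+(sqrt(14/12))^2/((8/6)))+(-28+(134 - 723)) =-12779/24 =-532.46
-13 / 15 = -0.87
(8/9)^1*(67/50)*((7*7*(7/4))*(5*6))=45962/15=3064.13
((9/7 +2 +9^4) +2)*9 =413676/7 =59096.57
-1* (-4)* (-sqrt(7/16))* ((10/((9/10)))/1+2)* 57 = -1977.26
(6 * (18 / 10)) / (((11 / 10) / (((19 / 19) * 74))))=7992 / 11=726.55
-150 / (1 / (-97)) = 14550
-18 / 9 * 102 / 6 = -34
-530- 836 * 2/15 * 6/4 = -3486/5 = -697.20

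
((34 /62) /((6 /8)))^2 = 4624 /8649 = 0.53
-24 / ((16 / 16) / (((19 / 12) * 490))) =-18620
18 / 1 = 18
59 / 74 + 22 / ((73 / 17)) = 31983 / 5402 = 5.92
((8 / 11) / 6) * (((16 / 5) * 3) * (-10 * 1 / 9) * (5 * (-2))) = 1280 / 99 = 12.93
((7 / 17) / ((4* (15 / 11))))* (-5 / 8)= -77 / 1632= -0.05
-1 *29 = -29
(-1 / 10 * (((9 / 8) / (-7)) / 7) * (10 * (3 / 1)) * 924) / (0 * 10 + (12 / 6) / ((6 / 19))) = 2673 / 266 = 10.05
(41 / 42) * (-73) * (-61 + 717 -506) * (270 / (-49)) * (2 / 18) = 2244750 / 343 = 6544.46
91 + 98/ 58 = 2688/ 29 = 92.69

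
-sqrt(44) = -2 *sqrt(11) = -6.63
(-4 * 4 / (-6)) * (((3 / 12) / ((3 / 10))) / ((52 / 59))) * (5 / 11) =1475 / 1287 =1.15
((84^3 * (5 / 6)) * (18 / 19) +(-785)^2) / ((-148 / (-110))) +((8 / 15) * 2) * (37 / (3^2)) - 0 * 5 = 152947182227 / 189810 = 805790.96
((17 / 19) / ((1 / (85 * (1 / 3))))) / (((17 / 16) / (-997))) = -1355920 / 57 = -23788.07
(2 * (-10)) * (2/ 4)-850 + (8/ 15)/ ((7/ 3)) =-30092/ 35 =-859.77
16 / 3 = 5.33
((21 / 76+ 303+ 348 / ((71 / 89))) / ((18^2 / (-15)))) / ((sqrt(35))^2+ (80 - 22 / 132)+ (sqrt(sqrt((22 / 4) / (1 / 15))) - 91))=-1767971564645 / 1230448941096 - 259372815 *sqrt(330) / 205074823516+ 59855265 *165^(3 / 4) *2^(1 / 4) / 1127911529338+ 12363437515 *165^(1 / 4) *2^(3 / 4) / 410149647032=-1.28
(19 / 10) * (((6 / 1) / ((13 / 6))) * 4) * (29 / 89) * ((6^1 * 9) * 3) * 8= 51414912 / 5785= 8887.63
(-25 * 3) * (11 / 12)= -275 / 4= -68.75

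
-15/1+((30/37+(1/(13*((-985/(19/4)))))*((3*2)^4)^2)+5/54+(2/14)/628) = -35829691751459/56234489220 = -637.15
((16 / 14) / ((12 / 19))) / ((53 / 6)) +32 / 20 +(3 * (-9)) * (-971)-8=48621043 / 1855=26210.80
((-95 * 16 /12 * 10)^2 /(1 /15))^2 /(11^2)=4786813590449.95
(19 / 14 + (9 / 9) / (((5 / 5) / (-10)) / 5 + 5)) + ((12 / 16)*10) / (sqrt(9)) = 7073 / 1743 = 4.06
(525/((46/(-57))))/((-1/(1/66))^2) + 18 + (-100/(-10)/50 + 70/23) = 2348199/111320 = 21.09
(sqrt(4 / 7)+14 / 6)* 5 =10* sqrt(7) / 7+35 / 3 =15.45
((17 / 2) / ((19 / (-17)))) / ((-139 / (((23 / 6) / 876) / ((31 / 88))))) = 73117 / 107578494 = 0.00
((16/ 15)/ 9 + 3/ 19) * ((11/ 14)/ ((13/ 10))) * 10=1.67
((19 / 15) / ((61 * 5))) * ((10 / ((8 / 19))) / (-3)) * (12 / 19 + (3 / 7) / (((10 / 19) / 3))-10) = 2869 / 12600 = 0.23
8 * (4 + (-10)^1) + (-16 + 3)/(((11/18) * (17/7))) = -10614/187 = -56.76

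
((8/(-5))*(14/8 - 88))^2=19044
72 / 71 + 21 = 1563 / 71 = 22.01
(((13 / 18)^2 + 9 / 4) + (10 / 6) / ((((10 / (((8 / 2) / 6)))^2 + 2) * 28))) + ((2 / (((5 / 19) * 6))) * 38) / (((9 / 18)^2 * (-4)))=-45.36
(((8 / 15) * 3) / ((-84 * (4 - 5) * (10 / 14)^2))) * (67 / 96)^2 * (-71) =-2231033 / 1728000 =-1.29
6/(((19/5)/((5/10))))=15/19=0.79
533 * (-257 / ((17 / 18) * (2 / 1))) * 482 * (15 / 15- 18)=594223578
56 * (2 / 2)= 56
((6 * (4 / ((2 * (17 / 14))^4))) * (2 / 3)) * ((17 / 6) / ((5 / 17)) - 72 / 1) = -35938168 / 1252815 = -28.69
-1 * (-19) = 19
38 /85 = 0.45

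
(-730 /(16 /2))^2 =133225 /16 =8326.56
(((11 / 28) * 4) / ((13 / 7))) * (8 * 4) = 352 / 13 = 27.08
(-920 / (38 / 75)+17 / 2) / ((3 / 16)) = -549416 / 57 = -9638.88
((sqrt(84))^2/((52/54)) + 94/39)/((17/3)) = 3496/221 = 15.82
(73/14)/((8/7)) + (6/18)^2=673/144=4.67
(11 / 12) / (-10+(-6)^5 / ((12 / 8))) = -11 / 62328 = -0.00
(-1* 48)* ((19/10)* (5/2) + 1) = -276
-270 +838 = 568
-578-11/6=-3479/6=-579.83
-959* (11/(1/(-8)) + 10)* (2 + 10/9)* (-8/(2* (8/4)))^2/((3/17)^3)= 169383742.02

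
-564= -564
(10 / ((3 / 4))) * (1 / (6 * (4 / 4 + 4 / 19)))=380 / 207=1.84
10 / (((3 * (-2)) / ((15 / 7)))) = -25 / 7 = -3.57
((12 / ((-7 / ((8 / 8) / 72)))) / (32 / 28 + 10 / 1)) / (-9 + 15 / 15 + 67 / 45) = 5 / 15236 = 0.00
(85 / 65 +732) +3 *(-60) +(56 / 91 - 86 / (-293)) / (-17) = 35824871 / 64753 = 553.25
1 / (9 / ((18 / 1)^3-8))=5824 / 9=647.11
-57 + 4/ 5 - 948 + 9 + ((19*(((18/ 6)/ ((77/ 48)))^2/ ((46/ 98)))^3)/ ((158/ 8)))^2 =2281440692799273145511504031376/ 14497844086268521967732645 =157364.13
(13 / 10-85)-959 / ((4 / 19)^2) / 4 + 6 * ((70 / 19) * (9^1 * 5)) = -27349801 / 6080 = -4498.32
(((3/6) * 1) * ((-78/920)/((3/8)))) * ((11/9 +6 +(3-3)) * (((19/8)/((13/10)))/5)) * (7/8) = -1729/6624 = -0.26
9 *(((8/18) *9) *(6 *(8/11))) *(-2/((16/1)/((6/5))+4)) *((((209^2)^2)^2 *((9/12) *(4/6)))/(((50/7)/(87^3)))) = -988572232159679654101841688/325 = -3041760714337475858774898.00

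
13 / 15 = 0.87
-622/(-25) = 622/25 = 24.88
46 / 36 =23 / 18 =1.28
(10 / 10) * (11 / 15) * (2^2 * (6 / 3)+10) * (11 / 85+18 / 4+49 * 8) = 2225091 / 425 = 5235.51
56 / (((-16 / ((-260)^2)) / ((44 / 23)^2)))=-865893.38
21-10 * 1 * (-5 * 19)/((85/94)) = 18217/17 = 1071.59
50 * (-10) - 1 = -501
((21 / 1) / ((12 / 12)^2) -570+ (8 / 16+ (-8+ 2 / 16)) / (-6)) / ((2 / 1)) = -26293 / 96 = -273.89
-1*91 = -91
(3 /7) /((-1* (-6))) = 1 /14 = 0.07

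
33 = 33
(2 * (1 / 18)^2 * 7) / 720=7 / 116640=0.00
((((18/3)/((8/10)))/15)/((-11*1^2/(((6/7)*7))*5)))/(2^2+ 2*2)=-3/440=-0.01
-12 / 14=-6 / 7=-0.86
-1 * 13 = -13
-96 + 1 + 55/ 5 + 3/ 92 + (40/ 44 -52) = -136679/ 1012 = -135.06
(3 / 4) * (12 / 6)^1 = 3 / 2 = 1.50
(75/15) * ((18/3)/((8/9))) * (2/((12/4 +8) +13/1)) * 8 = 45/2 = 22.50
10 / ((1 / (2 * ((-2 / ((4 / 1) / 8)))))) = -80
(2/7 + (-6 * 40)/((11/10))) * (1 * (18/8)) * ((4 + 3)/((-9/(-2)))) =-8389/11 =-762.64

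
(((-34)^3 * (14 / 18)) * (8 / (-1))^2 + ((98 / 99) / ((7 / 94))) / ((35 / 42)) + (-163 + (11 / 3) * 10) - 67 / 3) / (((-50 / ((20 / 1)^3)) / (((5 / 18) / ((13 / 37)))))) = 2866808111840 / 11583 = 247501347.82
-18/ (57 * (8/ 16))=-12/ 19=-0.63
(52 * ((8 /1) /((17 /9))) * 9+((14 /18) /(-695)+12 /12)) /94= 105437348 /4997745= 21.10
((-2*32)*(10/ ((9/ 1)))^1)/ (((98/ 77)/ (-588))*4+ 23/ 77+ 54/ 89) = -4385920/ 55311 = -79.30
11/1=11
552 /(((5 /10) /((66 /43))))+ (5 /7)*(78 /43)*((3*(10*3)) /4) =518823 /301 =1723.66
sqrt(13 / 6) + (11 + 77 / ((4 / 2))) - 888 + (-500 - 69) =-2815 / 2 + sqrt(78) / 6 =-1406.03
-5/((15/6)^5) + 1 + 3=2468/625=3.95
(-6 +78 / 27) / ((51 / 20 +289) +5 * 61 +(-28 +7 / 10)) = -112 / 20493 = -0.01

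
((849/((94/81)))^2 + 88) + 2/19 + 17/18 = 808823536921/1510956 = 535305.82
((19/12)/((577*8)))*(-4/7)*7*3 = -19/4616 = -0.00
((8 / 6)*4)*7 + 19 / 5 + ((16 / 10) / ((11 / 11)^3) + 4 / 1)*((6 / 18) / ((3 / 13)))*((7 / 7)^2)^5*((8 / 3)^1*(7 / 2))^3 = 1608101 / 243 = 6617.70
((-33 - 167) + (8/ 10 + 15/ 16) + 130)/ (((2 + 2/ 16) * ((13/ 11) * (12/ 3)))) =-60071/ 8840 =-6.80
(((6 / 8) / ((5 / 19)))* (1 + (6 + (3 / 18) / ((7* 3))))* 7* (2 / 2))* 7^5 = 281971039 / 120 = 2349758.66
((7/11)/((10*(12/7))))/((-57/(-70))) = 343/7524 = 0.05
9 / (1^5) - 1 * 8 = 1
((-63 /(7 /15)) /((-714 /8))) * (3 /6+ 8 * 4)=5850 /119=49.16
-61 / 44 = -1.39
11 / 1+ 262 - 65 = 208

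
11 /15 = 0.73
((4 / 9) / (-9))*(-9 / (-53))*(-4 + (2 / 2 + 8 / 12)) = 0.02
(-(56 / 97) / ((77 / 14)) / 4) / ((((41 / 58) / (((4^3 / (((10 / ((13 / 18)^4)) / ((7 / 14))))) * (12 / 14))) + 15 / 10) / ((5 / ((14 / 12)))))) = -132523040 / 2883730751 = -0.05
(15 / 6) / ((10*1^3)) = 1 / 4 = 0.25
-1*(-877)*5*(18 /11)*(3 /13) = 236790 /143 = 1655.87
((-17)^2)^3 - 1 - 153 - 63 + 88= 24137440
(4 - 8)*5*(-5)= 100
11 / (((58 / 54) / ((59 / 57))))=5841 / 551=10.60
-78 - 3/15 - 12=-451/5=-90.20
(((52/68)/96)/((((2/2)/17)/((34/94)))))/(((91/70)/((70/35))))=0.08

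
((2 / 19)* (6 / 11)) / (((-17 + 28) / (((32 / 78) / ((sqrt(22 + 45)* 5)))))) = 64* sqrt(67) / 10012145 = 0.00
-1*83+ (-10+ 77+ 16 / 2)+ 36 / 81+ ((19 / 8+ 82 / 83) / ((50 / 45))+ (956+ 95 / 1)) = 62537113 / 59760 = 1046.47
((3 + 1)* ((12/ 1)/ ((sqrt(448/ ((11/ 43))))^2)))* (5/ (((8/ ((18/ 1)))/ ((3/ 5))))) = 891/ 4816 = 0.19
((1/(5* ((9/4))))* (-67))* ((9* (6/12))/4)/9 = -67/90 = -0.74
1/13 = 0.08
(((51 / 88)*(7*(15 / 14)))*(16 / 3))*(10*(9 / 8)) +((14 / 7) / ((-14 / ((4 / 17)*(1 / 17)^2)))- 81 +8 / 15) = 4093111007 / 22698060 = 180.33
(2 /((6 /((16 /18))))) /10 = 4 /135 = 0.03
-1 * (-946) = 946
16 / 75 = 0.21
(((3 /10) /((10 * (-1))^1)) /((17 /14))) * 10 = -21 /85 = -0.25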